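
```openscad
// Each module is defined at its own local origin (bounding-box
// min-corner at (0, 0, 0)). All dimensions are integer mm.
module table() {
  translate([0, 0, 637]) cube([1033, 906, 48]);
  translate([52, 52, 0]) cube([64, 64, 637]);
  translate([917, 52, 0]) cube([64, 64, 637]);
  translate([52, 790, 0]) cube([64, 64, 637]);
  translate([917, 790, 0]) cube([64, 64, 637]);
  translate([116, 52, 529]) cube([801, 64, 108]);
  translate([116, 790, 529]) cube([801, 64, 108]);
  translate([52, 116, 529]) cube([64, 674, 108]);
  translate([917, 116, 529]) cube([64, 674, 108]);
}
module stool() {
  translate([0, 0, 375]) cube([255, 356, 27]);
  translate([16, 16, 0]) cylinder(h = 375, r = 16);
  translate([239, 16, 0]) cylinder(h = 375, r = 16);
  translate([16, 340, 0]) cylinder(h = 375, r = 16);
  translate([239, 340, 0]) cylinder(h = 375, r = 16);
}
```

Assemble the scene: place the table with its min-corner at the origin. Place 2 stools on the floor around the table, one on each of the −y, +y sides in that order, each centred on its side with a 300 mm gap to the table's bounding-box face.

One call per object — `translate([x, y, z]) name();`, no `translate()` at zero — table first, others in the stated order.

table();
translate([389, -656, 0]) stool();
translate([389, 1206, 0]) stool();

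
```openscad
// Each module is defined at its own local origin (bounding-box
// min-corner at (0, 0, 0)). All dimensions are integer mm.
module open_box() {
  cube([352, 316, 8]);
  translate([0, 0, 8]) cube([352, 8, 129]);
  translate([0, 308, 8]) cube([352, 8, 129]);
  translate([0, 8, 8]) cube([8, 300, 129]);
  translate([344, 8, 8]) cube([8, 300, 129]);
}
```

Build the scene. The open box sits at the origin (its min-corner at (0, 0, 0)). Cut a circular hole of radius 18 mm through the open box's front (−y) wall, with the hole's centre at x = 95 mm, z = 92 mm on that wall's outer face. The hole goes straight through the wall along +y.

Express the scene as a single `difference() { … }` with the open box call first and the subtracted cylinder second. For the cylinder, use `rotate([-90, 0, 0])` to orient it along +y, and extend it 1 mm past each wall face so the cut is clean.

difference() {
  open_box();
  translate([95, -1, 92]) rotate([-90, 0, 0]) cylinder(h = 10, r = 18);
}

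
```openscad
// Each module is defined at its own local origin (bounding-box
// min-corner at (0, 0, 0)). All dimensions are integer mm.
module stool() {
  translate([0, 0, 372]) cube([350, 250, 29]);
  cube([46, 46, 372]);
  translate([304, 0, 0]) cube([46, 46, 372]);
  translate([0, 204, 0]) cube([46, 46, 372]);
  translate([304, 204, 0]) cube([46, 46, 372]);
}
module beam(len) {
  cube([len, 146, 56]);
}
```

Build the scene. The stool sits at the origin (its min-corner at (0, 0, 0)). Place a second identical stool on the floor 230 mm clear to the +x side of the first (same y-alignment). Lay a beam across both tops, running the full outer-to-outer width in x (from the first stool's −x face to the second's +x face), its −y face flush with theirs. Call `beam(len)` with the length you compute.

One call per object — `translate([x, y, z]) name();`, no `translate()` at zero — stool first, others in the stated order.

stool();
translate([580, 0, 0]) stool();
translate([0, 0, 401]) beam(930);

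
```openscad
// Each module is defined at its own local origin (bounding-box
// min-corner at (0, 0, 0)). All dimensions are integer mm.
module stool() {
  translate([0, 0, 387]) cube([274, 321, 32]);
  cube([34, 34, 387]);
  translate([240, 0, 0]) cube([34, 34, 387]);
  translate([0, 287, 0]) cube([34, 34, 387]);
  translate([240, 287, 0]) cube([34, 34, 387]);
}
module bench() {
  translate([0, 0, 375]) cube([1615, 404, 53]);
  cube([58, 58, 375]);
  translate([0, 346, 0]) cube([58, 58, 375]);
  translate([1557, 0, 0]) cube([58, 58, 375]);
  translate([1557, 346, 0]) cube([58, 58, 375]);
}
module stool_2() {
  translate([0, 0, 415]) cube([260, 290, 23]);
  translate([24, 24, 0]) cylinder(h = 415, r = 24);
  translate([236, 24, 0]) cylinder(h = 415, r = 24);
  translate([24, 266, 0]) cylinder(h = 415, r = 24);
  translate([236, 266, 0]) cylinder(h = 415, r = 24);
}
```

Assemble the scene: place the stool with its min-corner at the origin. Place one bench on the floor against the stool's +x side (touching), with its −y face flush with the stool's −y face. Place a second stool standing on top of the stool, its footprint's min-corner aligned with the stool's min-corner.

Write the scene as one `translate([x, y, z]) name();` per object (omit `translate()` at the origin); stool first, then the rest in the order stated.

stool();
translate([274, 0, 0]) bench();
translate([0, 0, 419]) stool_2();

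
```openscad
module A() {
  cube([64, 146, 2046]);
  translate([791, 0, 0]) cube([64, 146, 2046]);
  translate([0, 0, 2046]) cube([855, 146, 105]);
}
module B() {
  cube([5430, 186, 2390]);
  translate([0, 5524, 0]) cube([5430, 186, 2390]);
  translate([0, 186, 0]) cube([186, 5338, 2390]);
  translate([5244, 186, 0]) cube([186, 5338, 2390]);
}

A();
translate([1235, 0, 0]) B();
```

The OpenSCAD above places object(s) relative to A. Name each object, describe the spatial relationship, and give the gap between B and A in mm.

A is a door frame. B is a house frame. The house frame is on the floor beside the door frame on its +x side. The gap between the house frame and the door frame is 380 mm.

The house frame's nearest face is 380 mm from the door frame's +x face.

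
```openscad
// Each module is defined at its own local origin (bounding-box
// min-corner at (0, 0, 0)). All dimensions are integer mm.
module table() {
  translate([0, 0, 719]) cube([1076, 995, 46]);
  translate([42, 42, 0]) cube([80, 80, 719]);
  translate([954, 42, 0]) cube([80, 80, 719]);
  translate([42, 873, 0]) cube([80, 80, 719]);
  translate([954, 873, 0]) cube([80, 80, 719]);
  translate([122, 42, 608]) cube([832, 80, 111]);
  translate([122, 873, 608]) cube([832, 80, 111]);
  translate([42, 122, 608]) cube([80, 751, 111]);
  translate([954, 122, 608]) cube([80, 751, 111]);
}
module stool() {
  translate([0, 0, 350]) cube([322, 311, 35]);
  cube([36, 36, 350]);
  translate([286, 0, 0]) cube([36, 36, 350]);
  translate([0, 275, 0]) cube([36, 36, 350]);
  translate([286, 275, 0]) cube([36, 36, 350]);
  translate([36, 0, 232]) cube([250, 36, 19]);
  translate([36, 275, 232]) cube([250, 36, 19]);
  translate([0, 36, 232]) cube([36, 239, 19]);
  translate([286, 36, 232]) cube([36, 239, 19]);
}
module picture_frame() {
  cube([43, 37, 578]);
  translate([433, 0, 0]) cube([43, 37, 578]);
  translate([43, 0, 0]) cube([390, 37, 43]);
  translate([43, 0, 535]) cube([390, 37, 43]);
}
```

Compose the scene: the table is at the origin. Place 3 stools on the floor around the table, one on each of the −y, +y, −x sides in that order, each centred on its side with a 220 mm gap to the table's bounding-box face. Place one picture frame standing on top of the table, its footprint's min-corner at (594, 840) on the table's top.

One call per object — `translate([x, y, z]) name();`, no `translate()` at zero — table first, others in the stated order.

table();
translate([377, -531, 0]) stool();
translate([377, 1215, 0]) stool();
translate([-542, 342, 0]) stool();
translate([594, 840, 765]) picture_frame();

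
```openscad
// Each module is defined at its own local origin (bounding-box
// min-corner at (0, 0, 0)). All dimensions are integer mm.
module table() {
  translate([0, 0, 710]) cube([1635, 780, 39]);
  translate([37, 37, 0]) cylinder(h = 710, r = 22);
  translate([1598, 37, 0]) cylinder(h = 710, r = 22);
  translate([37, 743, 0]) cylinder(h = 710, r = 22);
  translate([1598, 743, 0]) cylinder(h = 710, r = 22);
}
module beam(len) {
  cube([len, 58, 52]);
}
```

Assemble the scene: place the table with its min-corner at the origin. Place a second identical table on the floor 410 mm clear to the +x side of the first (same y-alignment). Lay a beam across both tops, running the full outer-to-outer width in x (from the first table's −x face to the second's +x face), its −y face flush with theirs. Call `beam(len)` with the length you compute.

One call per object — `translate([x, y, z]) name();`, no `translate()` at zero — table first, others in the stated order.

table();
translate([2045, 0, 0]) table();
translate([0, 0, 749]) beam(3680);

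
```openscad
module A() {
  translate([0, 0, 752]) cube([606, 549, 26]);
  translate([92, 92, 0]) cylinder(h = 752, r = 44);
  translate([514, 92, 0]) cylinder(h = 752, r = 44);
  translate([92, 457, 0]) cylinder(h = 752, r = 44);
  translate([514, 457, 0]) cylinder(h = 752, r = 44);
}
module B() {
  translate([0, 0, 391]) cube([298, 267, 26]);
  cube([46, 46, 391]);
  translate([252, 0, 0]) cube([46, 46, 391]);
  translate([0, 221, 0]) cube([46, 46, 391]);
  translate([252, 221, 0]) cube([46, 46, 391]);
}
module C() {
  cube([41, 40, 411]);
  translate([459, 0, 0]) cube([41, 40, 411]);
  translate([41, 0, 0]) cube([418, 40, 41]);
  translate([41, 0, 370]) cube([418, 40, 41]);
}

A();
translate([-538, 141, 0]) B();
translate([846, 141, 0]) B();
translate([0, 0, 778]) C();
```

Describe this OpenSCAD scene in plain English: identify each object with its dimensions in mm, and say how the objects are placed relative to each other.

A is a table: top 606 mm (x) × 549 mm (y), 26 mm thick, upper face at z = 778 mm, on four round legs of 88 mm diameter, each leg's bounding box inset 48 mm from the nearest pair of top edges, running from z = 0 to the bottom of the top.

B is a four-legged stool. The seat is a 298×267×26 mm slab whose top surface is at z = 417 mm; four square legs, each 46×46 mm in cross-section, run from the floor (z = 0) to the underside of the seat, each flush with a corner of the seat.

C is a picture frame with a 418×329 mm rectangular opening (x by z) and a uniform 41 mm border on every side. Frame depth is 40 mm along y. It is built from two vertical stiles running the full outside height and two horizontal rails spanning the gap between the stiles.

Two stools sit around the table at the −x, +x sides. The picture frame is on top of the table.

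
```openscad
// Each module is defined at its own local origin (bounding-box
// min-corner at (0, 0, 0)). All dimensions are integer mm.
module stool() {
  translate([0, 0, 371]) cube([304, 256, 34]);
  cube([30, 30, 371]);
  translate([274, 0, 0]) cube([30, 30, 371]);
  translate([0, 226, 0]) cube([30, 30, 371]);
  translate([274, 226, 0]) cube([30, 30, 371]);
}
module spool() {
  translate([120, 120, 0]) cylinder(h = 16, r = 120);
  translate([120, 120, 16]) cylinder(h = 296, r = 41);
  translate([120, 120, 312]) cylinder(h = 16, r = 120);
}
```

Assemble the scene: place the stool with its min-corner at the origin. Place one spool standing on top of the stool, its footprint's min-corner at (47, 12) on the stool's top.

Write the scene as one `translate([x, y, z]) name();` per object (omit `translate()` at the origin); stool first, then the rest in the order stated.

stool();
translate([47, 12, 405]) spool();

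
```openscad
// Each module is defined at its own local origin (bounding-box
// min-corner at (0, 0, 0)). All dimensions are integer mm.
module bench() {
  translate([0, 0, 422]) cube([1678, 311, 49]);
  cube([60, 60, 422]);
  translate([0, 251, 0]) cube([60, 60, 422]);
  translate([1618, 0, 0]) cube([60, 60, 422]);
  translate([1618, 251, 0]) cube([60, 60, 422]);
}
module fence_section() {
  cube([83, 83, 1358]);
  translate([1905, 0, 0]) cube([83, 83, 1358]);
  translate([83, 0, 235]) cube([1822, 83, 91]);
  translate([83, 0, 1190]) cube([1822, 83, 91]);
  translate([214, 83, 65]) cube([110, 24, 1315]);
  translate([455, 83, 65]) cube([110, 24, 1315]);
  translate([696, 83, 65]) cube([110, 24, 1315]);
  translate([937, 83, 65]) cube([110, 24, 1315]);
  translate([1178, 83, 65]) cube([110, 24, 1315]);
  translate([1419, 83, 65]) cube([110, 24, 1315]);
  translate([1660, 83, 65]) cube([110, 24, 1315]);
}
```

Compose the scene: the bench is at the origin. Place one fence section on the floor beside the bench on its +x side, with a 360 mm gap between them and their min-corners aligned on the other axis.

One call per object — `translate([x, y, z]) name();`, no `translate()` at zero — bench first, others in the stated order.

bench();
translate([2038, 0, 0]) fence_section();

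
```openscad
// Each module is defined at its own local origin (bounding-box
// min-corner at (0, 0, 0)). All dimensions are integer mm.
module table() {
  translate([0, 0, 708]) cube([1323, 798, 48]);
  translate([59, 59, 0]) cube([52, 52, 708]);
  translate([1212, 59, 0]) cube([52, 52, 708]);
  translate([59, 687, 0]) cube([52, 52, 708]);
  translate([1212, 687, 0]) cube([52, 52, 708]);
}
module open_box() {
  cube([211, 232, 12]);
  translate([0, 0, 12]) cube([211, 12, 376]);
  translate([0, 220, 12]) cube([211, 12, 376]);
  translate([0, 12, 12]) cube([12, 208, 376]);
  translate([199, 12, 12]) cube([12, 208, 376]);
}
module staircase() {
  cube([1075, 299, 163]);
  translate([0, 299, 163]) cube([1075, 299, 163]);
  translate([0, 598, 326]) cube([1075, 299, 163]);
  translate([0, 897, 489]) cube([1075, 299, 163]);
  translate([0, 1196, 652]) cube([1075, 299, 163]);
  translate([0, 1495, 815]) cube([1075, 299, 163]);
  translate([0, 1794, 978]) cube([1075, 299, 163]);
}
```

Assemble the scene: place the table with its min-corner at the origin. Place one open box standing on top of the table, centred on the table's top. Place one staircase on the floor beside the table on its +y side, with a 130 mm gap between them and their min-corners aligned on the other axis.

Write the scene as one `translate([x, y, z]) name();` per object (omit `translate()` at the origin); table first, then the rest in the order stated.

table();
translate([556, 283, 756]) open_box();
translate([0, 928, 0]) staircase();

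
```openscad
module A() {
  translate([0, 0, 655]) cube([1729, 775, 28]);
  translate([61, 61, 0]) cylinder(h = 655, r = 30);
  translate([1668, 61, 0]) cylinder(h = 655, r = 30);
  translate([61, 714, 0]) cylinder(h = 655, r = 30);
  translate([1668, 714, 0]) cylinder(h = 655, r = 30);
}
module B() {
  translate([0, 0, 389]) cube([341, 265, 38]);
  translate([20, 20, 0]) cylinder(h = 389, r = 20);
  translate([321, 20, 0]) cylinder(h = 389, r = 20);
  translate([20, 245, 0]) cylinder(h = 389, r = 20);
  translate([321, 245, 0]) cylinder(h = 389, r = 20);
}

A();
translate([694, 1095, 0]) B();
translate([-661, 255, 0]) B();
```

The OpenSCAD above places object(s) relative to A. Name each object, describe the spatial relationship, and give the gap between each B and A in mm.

A is a table. B is a stool. Two stools sit around the table at the +y, −x sides. The gap between each stool and the table is 320 mm.

Each stool's nearest face is 320 mm from the table's bounding box.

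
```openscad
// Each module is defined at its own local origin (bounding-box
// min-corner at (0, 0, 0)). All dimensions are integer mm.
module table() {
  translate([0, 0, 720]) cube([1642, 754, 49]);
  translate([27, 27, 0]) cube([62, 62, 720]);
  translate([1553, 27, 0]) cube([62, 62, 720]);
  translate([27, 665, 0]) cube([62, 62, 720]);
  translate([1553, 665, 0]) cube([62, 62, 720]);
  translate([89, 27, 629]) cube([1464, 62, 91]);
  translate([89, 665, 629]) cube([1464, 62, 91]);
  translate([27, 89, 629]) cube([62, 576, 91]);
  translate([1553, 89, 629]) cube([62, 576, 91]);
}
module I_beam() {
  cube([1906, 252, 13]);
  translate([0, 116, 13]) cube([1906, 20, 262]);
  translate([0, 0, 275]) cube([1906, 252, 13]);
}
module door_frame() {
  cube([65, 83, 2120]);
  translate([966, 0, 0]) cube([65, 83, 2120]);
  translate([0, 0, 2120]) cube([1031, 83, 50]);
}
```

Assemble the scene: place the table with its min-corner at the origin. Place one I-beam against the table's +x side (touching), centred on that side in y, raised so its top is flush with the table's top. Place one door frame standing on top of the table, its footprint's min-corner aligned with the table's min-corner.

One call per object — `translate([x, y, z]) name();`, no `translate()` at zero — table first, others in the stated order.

table();
translate([1642, 251, 481]) I_beam();
translate([0, 0, 769]) door_frame();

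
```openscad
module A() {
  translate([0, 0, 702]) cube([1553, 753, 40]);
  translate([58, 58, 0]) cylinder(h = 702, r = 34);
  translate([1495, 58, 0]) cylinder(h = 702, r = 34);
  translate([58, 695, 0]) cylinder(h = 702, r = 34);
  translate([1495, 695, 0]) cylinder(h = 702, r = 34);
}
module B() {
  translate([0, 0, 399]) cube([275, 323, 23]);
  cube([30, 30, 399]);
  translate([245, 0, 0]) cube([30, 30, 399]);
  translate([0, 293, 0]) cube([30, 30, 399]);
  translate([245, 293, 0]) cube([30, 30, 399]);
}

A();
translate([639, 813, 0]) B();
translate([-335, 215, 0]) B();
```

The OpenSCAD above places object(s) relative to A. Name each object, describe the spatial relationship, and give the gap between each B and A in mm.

A is a table. B is a stool. Two stools sit around the table at the +y, −x sides. The gap between each stool and the table is 60 mm.

Each stool's nearest face is 60 mm from the table's bounding box.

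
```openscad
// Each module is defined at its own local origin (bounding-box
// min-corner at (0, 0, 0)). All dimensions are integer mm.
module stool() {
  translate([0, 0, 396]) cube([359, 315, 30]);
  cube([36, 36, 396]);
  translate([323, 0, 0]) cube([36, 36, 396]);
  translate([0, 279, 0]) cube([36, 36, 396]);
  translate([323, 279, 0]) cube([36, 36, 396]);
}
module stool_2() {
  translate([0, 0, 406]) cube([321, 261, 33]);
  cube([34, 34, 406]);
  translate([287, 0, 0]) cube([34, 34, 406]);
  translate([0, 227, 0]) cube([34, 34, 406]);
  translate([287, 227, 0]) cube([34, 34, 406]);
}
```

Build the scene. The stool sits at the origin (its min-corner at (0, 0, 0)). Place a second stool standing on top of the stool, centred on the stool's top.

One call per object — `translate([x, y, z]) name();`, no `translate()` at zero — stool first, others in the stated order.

stool();
translate([19, 27, 426]) stool_2();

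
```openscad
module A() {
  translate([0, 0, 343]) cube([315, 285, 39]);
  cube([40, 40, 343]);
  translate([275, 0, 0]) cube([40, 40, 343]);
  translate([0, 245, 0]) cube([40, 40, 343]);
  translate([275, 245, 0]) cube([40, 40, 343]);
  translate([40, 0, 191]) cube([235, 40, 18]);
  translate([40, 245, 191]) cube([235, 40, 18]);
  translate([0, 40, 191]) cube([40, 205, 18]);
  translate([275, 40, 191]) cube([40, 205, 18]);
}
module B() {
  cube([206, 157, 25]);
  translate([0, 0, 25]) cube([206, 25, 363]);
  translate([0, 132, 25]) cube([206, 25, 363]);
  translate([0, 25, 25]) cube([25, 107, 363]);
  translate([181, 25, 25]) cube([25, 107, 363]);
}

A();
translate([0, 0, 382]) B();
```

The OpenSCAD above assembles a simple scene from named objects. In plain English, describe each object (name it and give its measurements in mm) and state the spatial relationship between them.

A is a four-legged stool. The seat is a 315×285×39 mm slab whose top surface is at z = 382 mm; four square legs, each 40×40 mm in cross-section, run from the floor (z = 0) to the underside of the seat, each flush with a corner of the seat. Four stretchers, 40 mm wide and 18 mm tall, connect adjacent legs with their undersides at z = 191 mm, each running between the inner faces of the legs it joins and aligned with the legs' outer faces on the other axis.

B is an open-topped rectangular box: outside dimensions 206×157×388 mm, with a uniform wall and base thickness of 25 mm. The base is a full 206×157 slab on the floor; four walls sit on top of the base. The front and back walls (the −y and +y sides) span the full width; the two side walls fit between them.

The open box is on top of the stool.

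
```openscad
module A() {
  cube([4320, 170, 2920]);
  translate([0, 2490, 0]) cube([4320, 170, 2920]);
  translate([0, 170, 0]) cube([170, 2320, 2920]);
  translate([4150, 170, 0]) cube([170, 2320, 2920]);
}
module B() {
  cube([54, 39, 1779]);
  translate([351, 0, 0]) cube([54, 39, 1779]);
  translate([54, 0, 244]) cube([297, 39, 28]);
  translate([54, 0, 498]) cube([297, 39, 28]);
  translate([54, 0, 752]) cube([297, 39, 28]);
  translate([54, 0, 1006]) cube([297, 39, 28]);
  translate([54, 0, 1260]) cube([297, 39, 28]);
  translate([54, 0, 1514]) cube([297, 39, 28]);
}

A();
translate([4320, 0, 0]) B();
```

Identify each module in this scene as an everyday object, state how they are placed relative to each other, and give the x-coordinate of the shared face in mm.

A is a house frame. B is a ladder. The ladder is against the house frame's +x side, with their −y faces flush. The x-coordinate of the shared face is 4320 mm.

The house frame's +x face and the ladder's −x face are both at x = 4320 mm.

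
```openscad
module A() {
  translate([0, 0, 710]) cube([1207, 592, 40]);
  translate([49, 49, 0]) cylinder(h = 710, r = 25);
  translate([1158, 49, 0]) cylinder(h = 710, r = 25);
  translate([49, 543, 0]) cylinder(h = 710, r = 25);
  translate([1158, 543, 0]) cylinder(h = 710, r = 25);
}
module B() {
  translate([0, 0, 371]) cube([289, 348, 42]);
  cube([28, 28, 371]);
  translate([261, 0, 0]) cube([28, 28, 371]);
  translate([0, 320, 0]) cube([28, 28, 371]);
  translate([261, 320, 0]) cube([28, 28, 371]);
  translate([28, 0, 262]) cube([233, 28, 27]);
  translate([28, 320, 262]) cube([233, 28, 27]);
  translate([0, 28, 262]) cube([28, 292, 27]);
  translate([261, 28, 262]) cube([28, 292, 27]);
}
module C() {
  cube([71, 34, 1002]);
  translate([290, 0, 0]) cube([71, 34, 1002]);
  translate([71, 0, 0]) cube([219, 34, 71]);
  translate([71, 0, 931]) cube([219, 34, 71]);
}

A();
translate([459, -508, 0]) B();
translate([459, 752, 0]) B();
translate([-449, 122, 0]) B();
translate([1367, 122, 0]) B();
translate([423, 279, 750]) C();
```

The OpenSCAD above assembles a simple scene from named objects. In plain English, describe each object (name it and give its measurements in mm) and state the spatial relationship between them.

A is a table with a 1207×592 mm rectangular top, 40 mm thick, top surface at z = 750 mm, supported by four round legs of 50 mm diameter, each leg's bounding box inset 24 mm from the nearest pair of top edges, running from the floor.

B is a four-legged stool. The seat is 289×348 mm, 42 mm thick, top at z = 413 mm. It stands on four square legs, each 28×28 mm in cross-section, from z = 0 to the seat underside, each flush with a corner of the seat. Four stretchers, 28 mm wide and 27 mm tall, connect adjacent legs with their undersides at z = 262 mm, each running between the inner faces of the legs it joins and aligned with the legs' outer faces on the other axis.

C is a rectangular picture frame lying in the x–z plane (depth along y). The opening is 219 mm wide (x) by 860 mm tall (z), surrounded by a border 71 mm wide on all four sides. The frame is 34 mm deep and is made of two full-height vertical stiles with two horizontal rails fitted between them.

Four stools sit around the table at the −y, +y, −x, +x sides. The picture frame is on top of the table, centred.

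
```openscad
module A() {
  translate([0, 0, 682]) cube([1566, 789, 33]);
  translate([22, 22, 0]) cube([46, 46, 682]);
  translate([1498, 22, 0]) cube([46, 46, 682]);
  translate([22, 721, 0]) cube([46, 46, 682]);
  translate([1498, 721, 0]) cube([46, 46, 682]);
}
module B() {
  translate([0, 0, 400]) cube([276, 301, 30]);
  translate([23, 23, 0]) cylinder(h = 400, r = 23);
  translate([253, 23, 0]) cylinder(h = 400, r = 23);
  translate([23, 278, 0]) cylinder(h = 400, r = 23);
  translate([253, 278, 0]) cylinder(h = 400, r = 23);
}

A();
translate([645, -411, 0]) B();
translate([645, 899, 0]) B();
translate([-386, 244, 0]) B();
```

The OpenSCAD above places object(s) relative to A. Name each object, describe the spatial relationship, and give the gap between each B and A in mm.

Each stool's nearest face is 110 mm from the table's bounding box.

A is a table. B is a stool. Three stools sit around the table at the −y, +y, −x sides. The gap between each stool and the table is 110 mm.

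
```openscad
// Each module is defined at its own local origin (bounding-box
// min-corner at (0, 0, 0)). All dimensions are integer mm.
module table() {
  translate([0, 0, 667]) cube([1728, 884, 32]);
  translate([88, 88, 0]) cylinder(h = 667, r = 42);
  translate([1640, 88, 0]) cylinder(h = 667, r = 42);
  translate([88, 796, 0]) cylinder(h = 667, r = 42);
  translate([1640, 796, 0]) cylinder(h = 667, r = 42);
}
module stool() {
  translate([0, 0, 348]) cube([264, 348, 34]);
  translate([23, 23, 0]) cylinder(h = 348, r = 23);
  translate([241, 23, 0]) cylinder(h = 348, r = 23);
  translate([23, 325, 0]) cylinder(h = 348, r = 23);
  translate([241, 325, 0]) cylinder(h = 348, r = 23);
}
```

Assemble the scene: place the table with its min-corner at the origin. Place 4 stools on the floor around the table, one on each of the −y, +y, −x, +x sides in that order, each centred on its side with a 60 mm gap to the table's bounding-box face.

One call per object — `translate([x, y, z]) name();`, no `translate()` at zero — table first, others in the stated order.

table();
translate([732, -408, 0]) stool();
translate([732, 944, 0]) stool();
translate([-324, 268, 0]) stool();
translate([1788, 268, 0]) stool();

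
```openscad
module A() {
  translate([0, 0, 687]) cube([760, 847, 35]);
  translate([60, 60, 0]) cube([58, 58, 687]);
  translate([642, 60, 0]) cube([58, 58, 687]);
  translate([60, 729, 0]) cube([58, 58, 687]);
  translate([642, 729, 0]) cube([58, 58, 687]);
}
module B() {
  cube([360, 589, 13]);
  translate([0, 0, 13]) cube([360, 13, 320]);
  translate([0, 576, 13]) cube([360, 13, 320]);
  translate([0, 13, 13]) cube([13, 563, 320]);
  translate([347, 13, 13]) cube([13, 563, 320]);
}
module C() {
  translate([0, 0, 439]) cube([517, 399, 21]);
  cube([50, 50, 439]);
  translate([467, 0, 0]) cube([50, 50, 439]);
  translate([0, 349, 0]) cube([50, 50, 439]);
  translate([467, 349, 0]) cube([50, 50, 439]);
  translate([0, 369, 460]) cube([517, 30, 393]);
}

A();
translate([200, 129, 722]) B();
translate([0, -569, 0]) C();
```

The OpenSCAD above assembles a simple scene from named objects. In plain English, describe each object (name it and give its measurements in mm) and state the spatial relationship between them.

A is a table with a 760×847 mm rectangular top, 35 mm thick, top surface at z = 722 mm, supported by four 58×58 mm square legs, each inset 60 mm from the nearest pair of top edges, running from the floor.

B is an open-topped rectangular box: outside dimensions 360×589×333 mm, with a uniform wall and base thickness of 13 mm. The base is a full 360×589 slab on the floor; four walls sit on top of the base. The front and back walls (the −y and +y sides) span the full width; the two side walls fit between them.

C is a chair: 517×399 mm seat, 21 mm thick, top at z = 460 mm, on four 50 mm square corner legs flush with the seat edges. A 30 mm thick backrest slab spans the full seat width, extending 393 mm above the seat top, its back face flush with the seat's +y edge.

The open box is on top of the table, centred. The chair is on the floor beside the table on its −y side.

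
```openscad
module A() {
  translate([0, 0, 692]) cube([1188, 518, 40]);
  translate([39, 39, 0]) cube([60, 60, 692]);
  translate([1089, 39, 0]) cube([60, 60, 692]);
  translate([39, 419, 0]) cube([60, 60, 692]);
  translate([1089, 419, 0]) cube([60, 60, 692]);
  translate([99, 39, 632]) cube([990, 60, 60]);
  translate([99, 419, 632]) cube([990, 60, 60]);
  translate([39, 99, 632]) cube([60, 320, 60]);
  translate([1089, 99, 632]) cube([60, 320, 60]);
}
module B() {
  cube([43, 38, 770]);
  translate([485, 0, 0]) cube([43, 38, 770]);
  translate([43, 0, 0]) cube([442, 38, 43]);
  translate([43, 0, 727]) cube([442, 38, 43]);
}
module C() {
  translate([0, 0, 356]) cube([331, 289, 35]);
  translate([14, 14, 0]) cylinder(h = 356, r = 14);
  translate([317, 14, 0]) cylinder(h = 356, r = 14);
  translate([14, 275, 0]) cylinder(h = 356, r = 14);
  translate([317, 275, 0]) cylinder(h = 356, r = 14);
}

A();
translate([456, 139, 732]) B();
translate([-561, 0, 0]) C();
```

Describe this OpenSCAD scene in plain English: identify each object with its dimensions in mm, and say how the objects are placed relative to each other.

A is a table with a 1188×518 mm rectangular top, 40 mm thick, top surface at z = 732 mm, supported by four 60×60 mm square legs, each inset 39 mm from the nearest pair of top edges, running from the floor. Four apron rails, 60 mm thick and 60 mm tall, run between adjacent legs with their top edges flush with the underside of the top and their outer faces flush with the legs' outer faces.

B is a picture frame with a 442×684 mm rectangular opening (x by z) and a uniform 43 mm border on every side. Frame depth is 38 mm along y. It is built from two vertical stiles running the full outside height and two horizontal rails spanning the gap between the stiles.

C is a four-legged stool. The seat is 331×289 mm, 35 mm thick, top at z = 391 mm. It stands on four round legs, each 28 mm in diameter, from z = 0 to the seat underside, each leg's axis is inset half a diameter from the nearest pair of seat edges (so the leg's bounding box is flush with the corner).

The picture frame is on top of the table. The stool is on the floor beside the table on its −x side.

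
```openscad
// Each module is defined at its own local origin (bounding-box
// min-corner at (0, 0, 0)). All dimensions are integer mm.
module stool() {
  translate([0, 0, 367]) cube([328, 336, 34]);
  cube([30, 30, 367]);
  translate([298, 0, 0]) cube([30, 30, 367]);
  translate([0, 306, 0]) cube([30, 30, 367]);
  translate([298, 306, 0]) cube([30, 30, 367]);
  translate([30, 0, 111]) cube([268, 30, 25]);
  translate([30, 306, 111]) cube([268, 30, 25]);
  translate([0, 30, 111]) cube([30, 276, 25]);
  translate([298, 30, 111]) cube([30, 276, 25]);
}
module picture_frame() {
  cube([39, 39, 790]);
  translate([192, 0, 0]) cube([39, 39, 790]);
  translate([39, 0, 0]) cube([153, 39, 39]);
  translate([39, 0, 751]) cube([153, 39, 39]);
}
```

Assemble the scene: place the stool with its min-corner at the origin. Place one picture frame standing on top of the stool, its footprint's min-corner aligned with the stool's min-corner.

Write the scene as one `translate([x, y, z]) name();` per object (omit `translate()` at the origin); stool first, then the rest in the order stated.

stool();
translate([0, 0, 401]) picture_frame();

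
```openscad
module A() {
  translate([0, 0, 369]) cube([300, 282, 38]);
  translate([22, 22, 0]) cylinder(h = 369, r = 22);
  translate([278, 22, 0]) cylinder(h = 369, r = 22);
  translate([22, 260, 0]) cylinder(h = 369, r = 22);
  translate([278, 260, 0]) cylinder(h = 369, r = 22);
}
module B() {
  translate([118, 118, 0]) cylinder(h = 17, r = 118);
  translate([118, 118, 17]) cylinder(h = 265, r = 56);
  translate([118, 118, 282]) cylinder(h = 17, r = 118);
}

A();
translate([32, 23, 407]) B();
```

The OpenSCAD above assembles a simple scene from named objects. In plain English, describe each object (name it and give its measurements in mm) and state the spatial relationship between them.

A is a simple wooden stool: a rectangular seat 300 mm (x) by 282 mm (y), 38 mm thick, top face at z = 407 mm, on four round legs, each 44 mm in diameter. The legs rest on z = 0, each leg's axis is inset half a diameter from the nearest pair of seat edges (so the leg's bounding box is flush with the corner).

B is a spool: two coaxial disc flanges of radius 118 mm and thickness 17 mm, joined by a core cylinder of radius 56 mm and height 265 mm. The lower flange rests on z = 0 and the three cylinders share a vertical axis.

The spool is on top of the stool, centred.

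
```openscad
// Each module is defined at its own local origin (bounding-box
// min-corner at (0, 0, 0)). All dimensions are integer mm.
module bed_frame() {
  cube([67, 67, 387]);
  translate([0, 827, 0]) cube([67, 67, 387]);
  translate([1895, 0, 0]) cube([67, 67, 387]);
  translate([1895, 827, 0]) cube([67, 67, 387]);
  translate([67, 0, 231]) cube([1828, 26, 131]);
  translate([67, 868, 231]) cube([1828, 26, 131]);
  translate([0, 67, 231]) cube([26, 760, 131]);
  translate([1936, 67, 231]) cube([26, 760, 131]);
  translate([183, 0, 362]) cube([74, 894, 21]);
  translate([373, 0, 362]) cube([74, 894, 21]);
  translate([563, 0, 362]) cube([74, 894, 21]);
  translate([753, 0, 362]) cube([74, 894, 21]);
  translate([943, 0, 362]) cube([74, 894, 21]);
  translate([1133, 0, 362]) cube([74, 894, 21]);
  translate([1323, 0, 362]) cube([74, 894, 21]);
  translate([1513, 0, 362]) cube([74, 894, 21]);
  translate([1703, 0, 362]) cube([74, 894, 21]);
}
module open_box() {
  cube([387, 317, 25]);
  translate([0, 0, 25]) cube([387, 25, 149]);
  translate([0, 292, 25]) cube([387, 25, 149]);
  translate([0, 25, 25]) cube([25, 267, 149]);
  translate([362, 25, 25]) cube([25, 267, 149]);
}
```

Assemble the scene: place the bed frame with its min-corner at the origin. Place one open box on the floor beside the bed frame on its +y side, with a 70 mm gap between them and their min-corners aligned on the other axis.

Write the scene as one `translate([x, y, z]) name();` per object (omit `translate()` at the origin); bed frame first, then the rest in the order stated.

bed_frame();
translate([0, 964, 0]) open_box();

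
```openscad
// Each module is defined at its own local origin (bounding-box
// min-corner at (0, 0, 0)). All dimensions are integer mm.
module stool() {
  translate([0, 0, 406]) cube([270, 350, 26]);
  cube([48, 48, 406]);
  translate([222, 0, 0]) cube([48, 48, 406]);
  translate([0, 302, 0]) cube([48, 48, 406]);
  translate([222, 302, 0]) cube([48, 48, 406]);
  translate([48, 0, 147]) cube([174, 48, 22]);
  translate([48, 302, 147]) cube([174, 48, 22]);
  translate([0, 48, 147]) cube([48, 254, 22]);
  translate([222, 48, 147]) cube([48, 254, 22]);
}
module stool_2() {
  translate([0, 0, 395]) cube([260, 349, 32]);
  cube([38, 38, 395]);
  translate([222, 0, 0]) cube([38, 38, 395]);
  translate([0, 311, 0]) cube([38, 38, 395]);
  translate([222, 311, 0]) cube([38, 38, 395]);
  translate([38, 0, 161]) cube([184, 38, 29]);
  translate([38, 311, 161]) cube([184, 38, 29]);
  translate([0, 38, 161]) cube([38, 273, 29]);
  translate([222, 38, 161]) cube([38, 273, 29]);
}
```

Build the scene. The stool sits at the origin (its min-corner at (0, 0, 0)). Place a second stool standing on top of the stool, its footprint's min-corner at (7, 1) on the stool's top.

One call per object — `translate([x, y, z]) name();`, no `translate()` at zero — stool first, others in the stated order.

stool();
translate([7, 1, 432]) stool_2();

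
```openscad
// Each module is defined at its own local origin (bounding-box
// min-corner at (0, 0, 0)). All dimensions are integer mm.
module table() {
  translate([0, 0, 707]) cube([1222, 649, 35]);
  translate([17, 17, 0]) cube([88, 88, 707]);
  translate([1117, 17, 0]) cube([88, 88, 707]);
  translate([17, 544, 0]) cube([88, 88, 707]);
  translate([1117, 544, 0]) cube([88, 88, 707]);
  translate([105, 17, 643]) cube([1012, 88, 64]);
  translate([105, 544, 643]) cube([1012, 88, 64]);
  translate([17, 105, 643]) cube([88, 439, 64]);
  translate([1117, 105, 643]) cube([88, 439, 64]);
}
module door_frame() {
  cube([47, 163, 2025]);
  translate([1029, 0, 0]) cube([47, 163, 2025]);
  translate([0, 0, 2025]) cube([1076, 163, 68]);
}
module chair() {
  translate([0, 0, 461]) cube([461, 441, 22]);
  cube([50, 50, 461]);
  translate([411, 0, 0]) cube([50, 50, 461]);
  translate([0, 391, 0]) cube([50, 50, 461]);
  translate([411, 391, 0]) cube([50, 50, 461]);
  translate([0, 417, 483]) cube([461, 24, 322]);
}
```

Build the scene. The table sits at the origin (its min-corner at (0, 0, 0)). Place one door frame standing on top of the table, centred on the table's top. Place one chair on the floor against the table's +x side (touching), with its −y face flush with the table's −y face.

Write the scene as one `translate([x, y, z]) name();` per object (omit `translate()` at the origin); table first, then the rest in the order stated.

table();
translate([73, 243, 742]) door_frame();
translate([1222, 0, 0]) chair();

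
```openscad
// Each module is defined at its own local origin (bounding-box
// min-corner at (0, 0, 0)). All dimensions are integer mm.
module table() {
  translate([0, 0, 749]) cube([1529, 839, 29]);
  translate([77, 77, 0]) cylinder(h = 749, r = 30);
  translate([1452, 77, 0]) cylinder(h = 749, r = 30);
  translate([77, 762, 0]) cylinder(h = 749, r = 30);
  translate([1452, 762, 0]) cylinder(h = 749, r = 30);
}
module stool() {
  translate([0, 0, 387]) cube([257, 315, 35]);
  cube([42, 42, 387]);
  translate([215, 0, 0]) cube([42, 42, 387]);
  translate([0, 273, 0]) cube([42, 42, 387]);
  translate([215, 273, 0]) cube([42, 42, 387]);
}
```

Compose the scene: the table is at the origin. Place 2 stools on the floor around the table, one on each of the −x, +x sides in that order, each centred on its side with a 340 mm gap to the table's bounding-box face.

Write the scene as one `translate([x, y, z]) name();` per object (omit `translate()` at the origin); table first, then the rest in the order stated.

table();
translate([-597, 262, 0]) stool();
translate([1869, 262, 0]) stool();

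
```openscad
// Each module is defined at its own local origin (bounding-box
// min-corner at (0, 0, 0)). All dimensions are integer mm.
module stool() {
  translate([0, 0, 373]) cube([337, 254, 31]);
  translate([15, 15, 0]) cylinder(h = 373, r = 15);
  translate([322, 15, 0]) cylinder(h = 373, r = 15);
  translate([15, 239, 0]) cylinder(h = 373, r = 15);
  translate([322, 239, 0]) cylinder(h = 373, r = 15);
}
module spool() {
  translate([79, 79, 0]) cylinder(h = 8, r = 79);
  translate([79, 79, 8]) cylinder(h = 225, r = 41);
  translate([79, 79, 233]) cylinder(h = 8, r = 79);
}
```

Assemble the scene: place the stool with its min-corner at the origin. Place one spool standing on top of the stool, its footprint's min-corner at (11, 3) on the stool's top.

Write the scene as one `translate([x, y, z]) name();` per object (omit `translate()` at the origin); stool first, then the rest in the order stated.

stool();
translate([11, 3, 404]) spool();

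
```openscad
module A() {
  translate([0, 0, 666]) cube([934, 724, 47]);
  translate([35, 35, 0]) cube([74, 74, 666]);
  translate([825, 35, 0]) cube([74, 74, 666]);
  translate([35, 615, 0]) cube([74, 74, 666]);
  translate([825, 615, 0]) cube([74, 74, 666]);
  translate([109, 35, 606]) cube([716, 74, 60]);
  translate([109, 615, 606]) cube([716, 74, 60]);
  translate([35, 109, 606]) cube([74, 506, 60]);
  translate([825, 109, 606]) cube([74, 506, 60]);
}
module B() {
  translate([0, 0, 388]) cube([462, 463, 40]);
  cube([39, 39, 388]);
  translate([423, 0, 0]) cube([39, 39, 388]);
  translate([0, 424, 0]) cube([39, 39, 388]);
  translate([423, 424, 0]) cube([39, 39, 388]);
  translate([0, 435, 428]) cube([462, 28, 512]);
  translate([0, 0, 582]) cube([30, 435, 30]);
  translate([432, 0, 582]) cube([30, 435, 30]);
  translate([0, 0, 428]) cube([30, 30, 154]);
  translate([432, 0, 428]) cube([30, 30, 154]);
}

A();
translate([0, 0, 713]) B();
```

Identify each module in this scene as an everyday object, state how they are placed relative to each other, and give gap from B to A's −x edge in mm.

The chair's min-x is at 0; the table's min-x is 0; gap = 0 mm.

A is a table. B is a chair. The chair is on top of the table. The gap from the chair to the table's −x edge is 0 mm.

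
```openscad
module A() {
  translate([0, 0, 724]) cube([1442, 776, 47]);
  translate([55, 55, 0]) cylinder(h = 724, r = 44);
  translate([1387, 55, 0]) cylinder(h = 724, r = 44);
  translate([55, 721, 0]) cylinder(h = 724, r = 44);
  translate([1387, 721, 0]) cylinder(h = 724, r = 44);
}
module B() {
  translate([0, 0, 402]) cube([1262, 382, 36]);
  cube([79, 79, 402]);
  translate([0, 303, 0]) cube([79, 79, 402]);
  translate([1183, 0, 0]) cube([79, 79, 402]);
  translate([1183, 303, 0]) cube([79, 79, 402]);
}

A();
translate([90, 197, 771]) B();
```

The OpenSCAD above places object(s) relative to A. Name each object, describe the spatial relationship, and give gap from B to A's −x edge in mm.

A is a table. B is a bench. The bench is on top of the table, centred. The gap from the bench to the table's −x edge is 90 mm.

The bench's min-x is at 90; the table's min-x is 0; gap = 90 mm.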